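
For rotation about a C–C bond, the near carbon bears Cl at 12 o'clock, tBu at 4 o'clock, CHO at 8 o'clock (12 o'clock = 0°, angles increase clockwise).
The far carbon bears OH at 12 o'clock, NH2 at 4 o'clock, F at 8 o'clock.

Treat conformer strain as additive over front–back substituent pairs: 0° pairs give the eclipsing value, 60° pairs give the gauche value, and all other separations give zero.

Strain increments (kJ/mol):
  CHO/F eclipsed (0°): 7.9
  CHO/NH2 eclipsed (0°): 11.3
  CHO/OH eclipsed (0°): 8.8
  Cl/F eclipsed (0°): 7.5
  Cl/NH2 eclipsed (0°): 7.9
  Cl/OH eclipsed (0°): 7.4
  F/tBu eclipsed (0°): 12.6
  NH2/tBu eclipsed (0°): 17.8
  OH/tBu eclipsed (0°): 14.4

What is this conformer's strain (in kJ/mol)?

33.1 kJ/mol

This conformer (eclipsed): Cl(0°)/OH(0°) eclipsed 7.4; tBu(120°)/NH2(120°) eclipsed 17.8; CHO(240°)/F(240°) eclipsed 7.9 → 33.1 kJ/mol.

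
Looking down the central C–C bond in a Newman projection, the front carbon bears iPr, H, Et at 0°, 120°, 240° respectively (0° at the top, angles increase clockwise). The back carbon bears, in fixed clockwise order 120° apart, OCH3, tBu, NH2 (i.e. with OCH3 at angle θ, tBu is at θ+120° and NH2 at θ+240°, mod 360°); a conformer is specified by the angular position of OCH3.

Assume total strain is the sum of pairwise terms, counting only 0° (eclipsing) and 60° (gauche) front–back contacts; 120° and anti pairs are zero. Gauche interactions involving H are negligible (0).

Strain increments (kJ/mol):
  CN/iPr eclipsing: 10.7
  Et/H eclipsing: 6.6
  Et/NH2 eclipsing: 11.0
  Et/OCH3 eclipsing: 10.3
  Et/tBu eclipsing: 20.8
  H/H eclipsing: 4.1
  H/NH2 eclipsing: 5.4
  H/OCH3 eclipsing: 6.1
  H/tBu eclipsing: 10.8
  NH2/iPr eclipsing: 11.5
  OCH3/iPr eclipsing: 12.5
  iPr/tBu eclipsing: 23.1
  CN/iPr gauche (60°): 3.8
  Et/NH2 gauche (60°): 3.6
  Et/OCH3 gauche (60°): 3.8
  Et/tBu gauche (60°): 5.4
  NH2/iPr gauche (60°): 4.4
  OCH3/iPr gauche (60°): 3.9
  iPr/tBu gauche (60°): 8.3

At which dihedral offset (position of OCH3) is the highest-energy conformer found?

OCH3 at 0° (eclipsed): iPr–OCH3 eclipsed, H–tBu eclipsed, Et–NH2 eclipsed; 12.5 + 10.8 + 11.0 = 34.3 kJ/mol.
OCH3 at 60° (staggered): iPr–OCH3 gauche, iPr–NH2 gauche, Et–tBu gauche, Et–NH2 gauche; 3.9 + 4.4 + 5.4 + 3.6 = 17.3 kJ/mol.
OCH3 at 120° (eclipsed): iPr–NH2 eclipsed, H–OCH3 eclipsed, Et–tBu eclipsed; 11.5 + 6.1 + 20.8 = 38.4 kJ/mol.
OCH3 at 180° (staggered): iPr–tBu gauche, iPr–NH2 gauche, Et–OCH3 gauche, Et–tBu gauche; 8.3 + 4.4 + 3.8 + 5.4 = 21.9 kJ/mol.
OCH3 at 240° (eclipsed): iPr–tBu eclipsed, H–NH2 eclipsed, Et–OCH3 eclipsed; 23.1 + 5.4 + 10.3 = 38.8 kJ/mol.
OCH3 at 300° (staggered): iPr–OCH3 gauche, iPr–tBu gauche, Et–OCH3 gauche, Et–NH2 gauche; 3.9 + 8.3 + 3.8 + 3.6 = 19.6 kJ/mol.
The maximum (38.8 kJ/mol) occurs with OCH3 at 240°.

240°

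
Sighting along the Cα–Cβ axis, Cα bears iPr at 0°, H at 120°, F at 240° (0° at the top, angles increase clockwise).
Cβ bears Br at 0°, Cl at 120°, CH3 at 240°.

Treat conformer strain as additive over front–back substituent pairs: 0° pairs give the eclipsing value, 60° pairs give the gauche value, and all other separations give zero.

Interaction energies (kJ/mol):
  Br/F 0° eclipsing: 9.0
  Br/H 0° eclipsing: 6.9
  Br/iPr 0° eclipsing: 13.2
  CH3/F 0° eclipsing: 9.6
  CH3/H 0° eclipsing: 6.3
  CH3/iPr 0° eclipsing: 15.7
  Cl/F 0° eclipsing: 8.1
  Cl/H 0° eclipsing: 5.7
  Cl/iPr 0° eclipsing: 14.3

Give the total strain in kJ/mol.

This conformer (eclipsed): iPr–Br eclipsed, H–Cl eclipsed, F–CH3 eclipsed; 13.2 + 5.7 + 9.6 = 28.5 kJ/mol.

28.5 kJ/mol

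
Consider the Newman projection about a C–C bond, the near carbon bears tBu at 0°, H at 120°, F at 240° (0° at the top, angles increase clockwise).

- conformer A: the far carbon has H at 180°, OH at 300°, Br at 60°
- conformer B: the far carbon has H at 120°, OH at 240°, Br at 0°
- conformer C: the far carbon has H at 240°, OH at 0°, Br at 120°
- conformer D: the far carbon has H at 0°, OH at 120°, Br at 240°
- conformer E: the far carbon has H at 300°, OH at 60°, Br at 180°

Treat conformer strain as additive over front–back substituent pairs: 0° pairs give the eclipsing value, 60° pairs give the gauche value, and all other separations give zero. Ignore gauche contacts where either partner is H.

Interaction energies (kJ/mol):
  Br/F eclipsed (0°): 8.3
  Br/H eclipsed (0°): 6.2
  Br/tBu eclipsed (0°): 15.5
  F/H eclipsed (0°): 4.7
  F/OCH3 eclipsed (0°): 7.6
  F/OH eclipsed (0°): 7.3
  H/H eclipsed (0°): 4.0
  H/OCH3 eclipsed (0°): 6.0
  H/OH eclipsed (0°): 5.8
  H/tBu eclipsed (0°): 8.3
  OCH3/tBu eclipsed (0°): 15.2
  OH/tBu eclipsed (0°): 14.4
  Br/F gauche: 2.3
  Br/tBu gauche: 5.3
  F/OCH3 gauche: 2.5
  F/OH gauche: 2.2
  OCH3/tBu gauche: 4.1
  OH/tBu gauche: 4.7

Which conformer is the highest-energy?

A is staggered. tBu at 0° is gauche with OH at 300° (4.7); tBu at 0° is gauche with Br at 60° (5.3); F at 240° is gauche with OH at 300° (2.2). Total 12.2 kJ/mol.
B is eclipsed. tBu at 0° is eclipsed with Br at 0° (15.5); H at 120° is eclipsed with H at 120° (4.0); F at 240° is eclipsed with OH at 240° (7.3). Total 26.8 kJ/mol.
C is eclipsed. tBu at 0° is eclipsed with OH at 0° (14.4); H at 120° is eclipsed with Br at 120° (6.2); F at 240° is eclipsed with H at 240° (4.7). Total 25.3 kJ/mol.
D is eclipsed. tBu at 0° is eclipsed with H at 0° (8.3); H at 120° is eclipsed with OH at 120° (5.8); F at 240° is eclipsed with Br at 240° (8.3). Total 22.4 kJ/mol.
E is staggered. tBu at 0° is gauche with OH at 60° (4.7); F at 240° is gauche with Br at 180° (2.3). Total 7.0 kJ/mol.
B has the highest total (26.8 kJ/mol).

B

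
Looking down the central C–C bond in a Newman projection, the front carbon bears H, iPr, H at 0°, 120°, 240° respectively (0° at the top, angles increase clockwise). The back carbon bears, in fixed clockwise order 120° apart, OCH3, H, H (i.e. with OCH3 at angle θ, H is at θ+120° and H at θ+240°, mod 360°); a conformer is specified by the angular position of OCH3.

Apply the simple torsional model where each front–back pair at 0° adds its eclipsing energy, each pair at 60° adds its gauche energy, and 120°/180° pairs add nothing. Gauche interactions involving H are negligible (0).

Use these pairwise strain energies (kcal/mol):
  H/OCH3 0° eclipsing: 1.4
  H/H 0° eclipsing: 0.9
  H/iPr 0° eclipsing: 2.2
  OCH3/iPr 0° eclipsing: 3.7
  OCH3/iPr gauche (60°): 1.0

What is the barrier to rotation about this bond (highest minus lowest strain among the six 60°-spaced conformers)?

5.5 kcal/mol

OCH3 at 0° is eclipsed. H at 0° is eclipsed with OCH3 at 0° (1.4); iPr at 120° is eclipsed with H at 120° (2.2); H at 240° is eclipsed with H at 240° (0.9). Total 4.5 kcal/mol.
OCH3 at 60° is staggered. iPr at 120° is gauche with OCH3 at 60° (1.0). Total 1.0 kcal/mol.
OCH3 at 120° is eclipsed. H at 0° is eclipsed with H at 0° (0.9); iPr at 120° is eclipsed with OCH3 at 120° (3.7); H at 240° is eclipsed with H at 240° (0.9). Total 5.5 kcal/mol.
OCH3 at 180° is staggered. iPr at 120° is gauche with OCH3 at 180° (1.0). Total 1.0 kcal/mol.
OCH3 at 240° is eclipsed. H at 0° is eclipsed with H at 0° (0.9); iPr at 120° is eclipsed with H at 120° (2.2); H at 240° is eclipsed with OCH3 at 240° (1.4). Total 4.5 kcal/mol.
OCH3 at 300° (staggered): no non-H gauche contacts → 0.0 kcal/mol.
Max at 120° (5.5 kcal/mol), min at 300° (0.0 kcal/mol); barrier = 5.5 kcal/mol.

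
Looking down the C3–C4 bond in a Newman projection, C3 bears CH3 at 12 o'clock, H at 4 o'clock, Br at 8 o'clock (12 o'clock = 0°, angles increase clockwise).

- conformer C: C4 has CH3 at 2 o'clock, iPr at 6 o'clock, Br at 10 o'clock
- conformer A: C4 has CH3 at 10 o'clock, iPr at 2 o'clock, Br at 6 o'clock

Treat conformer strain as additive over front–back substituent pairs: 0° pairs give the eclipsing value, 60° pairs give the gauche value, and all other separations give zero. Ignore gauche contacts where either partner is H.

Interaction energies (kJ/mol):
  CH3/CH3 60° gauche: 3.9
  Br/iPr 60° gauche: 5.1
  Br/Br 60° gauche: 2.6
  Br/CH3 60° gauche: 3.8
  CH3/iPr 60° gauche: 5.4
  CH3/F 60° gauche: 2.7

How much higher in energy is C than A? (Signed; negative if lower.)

-0.3 kJ/mol

C (staggered): CH3–CH3 gauche, CH3–Br gauche, Br–iPr gauche, Br–Br gauche; 3.9 + 3.8 + 5.1 + 2.6 = 15.4 kJ/mol.
A (staggered): CH3–CH3 gauche, CH3–iPr gauche, Br–CH3 gauche, Br–Br gauche; 3.9 + 5.4 + 3.8 + 2.6 = 15.7 kJ/mol.
E(C) − E(A) = 15.4 − 15.7 = -0.3 kJ/mol.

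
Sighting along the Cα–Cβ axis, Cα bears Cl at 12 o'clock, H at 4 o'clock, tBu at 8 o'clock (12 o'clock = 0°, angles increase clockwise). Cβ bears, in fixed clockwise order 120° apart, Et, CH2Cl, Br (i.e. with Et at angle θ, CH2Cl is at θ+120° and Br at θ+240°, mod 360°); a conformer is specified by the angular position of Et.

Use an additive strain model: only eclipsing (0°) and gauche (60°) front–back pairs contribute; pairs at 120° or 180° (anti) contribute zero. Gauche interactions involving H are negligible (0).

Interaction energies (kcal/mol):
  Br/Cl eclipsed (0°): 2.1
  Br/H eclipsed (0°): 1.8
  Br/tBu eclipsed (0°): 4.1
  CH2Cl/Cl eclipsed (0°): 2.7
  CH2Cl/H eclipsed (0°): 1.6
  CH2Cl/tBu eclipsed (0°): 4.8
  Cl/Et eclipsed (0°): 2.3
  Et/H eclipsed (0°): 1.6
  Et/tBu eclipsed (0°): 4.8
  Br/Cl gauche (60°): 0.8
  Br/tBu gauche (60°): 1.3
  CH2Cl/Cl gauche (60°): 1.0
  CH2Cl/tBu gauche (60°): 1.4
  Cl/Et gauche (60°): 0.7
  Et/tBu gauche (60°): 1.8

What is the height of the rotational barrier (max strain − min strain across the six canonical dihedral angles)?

5.1 kcal/mol

Et at 0° is eclipsed. Cl at 0° is eclipsed with Et at 0° (2.3); H at 120° is eclipsed with CH2Cl at 120° (1.6); tBu at 240° is eclipsed with Br at 240° (4.1). Total 8.0 kcal/mol.
Et at 60° is staggered. Cl at 0° is gauche with Et at 60° (0.7); Cl at 0° is gauche with Br at 300° (0.8); tBu at 240° is gauche with CH2Cl at 180° (1.4); tBu at 240° is gauche with Br at 300° (1.3). Total 4.2 kcal/mol.
Et at 120° is eclipsed. Cl at 0° is eclipsed with Br at 0° (2.1); H at 120° is eclipsed with Et at 120° (1.6); tBu at 240° is eclipsed with CH2Cl at 240° (4.8). Total 8.5 kcal/mol.
Et at 180° is staggered. Cl at 0° is gauche with CH2Cl at 300° (1.0); Cl at 0° is gauche with Br at 60° (0.8); tBu at 240° is gauche with Et at 180° (1.8); tBu at 240° is gauche with CH2Cl at 300° (1.4). Total 5.0 kcal/mol.
Et at 240° is eclipsed. Cl at 0° is eclipsed with CH2Cl at 0° (2.7); H at 120° is eclipsed with Br at 120° (1.8); tBu at 240° is eclipsed with Et at 240° (4.8). Total 9.3 kcal/mol.
Et at 300° is staggered. Cl at 0° is gauche with Et at 300° (0.7); Cl at 0° is gauche with CH2Cl at 60° (1.0); tBu at 240° is gauche with Et at 300° (1.8); tBu at 240° is gauche with Br at 180° (1.3). Total 4.8 kcal/mol.
Max at 240° (9.3 kcal/mol), min at 60° (4.2 kcal/mol); barrier = 5.1 kcal/mol.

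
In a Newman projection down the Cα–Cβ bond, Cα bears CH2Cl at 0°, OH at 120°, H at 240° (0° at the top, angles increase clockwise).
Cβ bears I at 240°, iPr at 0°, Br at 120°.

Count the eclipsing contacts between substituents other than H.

Non-H eclipsing pairs: CH2Cl(0°)/iPr(0°); OH(120°)/Br(120°) — 2 interactions.

2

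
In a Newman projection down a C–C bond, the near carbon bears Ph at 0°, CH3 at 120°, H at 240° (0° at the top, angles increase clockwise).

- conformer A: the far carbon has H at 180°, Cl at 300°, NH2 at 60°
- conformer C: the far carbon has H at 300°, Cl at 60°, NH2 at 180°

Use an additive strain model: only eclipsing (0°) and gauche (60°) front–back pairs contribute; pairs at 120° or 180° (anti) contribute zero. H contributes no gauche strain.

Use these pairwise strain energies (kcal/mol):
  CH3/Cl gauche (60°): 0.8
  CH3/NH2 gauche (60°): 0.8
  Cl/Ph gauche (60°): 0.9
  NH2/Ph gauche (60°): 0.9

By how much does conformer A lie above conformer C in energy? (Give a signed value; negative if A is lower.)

A (staggered): Ph–Cl gauche, Ph–NH2 gauche, CH3–NH2 gauche; 0.9 + 0.9 + 0.8 = 2.6 kcal/mol.
C (staggered): Ph–Cl gauche, CH3–Cl gauche, CH3–NH2 gauche; 0.9 + 0.8 + 0.8 = 2.5 kcal/mol.
E(A) − E(C) = 2.6 − 2.5 = +0.1 kcal/mol.

+0.1 kcal/mol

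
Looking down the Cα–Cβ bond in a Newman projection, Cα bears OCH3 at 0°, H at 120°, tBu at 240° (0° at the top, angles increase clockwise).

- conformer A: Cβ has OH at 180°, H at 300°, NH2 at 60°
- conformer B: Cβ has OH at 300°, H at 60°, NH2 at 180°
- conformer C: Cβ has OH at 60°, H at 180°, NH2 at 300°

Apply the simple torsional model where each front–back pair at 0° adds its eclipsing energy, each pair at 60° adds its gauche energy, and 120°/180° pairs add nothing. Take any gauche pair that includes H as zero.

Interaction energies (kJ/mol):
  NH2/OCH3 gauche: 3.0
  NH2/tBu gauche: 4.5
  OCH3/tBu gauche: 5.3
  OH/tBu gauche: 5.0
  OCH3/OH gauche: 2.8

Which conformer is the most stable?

A

A (staggered): OCH3(0°)/NH2(60°) gauche 3.0; tBu(240°)/OH(180°) gauche 5.0 → 8.0 kJ/mol.
B (staggered): OCH3(0°)/OH(300°) gauche 2.8; tBu(240°)/OH(300°) gauche 5.0; tBu(240°)/NH2(180°) gauche 4.5 → 12.3 kJ/mol.
C (staggered): OCH3(0°)/OH(60°) gauche 2.8; OCH3(0°)/NH2(300°) gauche 3.0; tBu(240°)/NH2(300°) gauche 4.5 → 10.3 kJ/mol.
A has the lowest total (8.0 kJ/mol).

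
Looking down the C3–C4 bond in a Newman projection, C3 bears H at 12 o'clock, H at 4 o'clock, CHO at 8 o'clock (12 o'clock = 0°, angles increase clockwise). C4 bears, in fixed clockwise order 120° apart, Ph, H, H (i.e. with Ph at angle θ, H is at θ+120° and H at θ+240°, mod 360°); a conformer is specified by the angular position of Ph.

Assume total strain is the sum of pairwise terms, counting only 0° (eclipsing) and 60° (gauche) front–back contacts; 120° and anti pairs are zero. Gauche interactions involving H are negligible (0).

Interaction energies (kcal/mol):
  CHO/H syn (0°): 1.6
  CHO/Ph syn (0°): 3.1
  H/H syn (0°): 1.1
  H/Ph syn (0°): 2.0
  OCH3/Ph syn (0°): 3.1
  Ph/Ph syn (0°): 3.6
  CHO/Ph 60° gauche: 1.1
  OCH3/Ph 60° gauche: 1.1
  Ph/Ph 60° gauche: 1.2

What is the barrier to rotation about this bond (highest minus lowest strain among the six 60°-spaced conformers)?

Ph at 0° is eclipsed. H at 0° is eclipsed with Ph at 0° (2.0); H at 120° is eclipsed with H at 120° (1.1); CHO at 240° is eclipsed with H at 240° (1.6). Total 4.7 kcal/mol.
Ph at 60° (staggered): no non-H gauche contacts → 0.0 kcal/mol.
Ph at 120° is eclipsed. H at 0° is eclipsed with H at 0° (1.1); H at 120° is eclipsed with Ph at 120° (2.0); CHO at 240° is eclipsed with H at 240° (1.6). Total 4.7 kcal/mol.
Ph at 180° is staggered. CHO at 240° is gauche with Ph at 180° (1.1). Total 1.1 kcal/mol.
Ph at 240° is eclipsed. H at 0° is eclipsed with H at 0° (1.1); H at 120° is eclipsed with H at 120° (1.1); CHO at 240° is eclipsed with Ph at 240° (3.1). Total 5.3 kcal/mol.
Ph at 300° is staggered. CHO at 240° is gauche with Ph at 300° (1.1). Total 1.1 kcal/mol.
Max at 240° (5.3 kcal/mol), min at 60° (0.0 kcal/mol); barrier = 5.3 kcal/mol.

5.3 kcal/mol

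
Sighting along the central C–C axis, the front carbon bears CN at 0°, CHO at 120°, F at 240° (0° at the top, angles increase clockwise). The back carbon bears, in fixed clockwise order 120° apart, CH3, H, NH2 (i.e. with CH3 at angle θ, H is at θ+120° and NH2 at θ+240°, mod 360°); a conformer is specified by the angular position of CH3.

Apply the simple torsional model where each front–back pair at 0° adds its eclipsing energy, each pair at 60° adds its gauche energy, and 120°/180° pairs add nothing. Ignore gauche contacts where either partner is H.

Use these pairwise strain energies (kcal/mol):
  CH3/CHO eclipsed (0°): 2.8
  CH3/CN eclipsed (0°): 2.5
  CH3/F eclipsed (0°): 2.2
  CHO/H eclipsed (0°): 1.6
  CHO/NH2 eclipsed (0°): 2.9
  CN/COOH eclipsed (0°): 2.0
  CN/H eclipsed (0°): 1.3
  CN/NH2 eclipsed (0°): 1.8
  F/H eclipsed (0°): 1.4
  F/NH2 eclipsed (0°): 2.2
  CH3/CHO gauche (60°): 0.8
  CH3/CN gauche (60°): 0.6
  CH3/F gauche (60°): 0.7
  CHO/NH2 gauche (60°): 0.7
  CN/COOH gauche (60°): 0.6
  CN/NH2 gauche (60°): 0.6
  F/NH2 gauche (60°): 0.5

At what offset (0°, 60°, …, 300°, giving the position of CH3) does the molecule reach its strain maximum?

CH3 at 0° is eclipsed. CN at 0° is eclipsed with CH3 at 0° (2.5); CHO at 120° is eclipsed with H at 120° (1.6); F at 240° is eclipsed with NH2 at 240° (2.2). Total 6.3 kcal/mol.
CH3 at 60° is staggered. CN at 0° is gauche with CH3 at 60° (0.6); CN at 0° is gauche with NH2 at 300° (0.6); CHO at 120° is gauche with CH3 at 60° (0.8); F at 240° is gauche with NH2 at 300° (0.5). Total 2.5 kcal/mol.
CH3 at 120° is eclipsed. CN at 0° is eclipsed with NH2 at 0° (1.8); CHO at 120° is eclipsed with CH3 at 120° (2.8); F at 240° is eclipsed with H at 240° (1.4). Total 6.0 kcal/mol.
CH3 at 180° is staggered. CN at 0° is gauche with NH2 at 60° (0.6); CHO at 120° is gauche with CH3 at 180° (0.8); CHO at 120° is gauche with NH2 at 60° (0.7); F at 240° is gauche with CH3 at 180° (0.7). Total 2.8 kcal/mol.
CH3 at 240° is eclipsed. CN at 0° is eclipsed with H at 0° (1.3); CHO at 120° is eclipsed with NH2 at 120° (2.9); F at 240° is eclipsed with CH3 at 240° (2.2). Total 6.4 kcal/mol.
CH3 at 300° is staggered. CN at 0° is gauche with CH3 at 300° (0.6); CHO at 120° is gauche with NH2 at 180° (0.7); F at 240° is gauche with CH3 at 300° (0.7); F at 240° is gauche with NH2 at 180° (0.5). Total 2.5 kcal/mol.
The maximum (6.4 kcal/mol) occurs with CH3 at 240°.

240°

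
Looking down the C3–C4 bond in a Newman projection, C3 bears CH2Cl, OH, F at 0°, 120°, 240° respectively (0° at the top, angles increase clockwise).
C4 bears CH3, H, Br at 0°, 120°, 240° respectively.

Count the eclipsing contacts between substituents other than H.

2

Non-H eclipsing pairs: CH2Cl(0°)/CH3(0°); F(240°)/Br(240°) — 2 interactions.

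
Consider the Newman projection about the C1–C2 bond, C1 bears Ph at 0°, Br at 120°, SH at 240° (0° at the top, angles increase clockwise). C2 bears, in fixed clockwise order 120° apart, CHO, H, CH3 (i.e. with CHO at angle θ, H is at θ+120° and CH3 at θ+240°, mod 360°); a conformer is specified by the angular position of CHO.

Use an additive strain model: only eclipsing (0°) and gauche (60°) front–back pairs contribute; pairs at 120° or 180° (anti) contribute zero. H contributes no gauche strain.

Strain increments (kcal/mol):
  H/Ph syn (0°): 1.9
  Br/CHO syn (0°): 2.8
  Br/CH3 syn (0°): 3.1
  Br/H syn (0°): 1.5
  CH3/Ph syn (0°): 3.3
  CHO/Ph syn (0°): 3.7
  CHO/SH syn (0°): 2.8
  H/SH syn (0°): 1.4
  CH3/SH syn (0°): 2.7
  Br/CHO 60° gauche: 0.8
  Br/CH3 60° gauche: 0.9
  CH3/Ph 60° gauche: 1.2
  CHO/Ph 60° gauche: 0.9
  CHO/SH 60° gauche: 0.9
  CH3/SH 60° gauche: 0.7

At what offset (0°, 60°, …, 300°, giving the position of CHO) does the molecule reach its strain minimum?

300°

CHO at 0° (eclipsed): Ph(0°)/CHO(0°) eclipsed 3.7; Br(120°)/H(120°) eclipsed 1.5; SH(240°)/CH3(240°) eclipsed 2.7 → 7.9 kcal/mol.
CHO at 60° (staggered): Ph(0°)/CHO(60°) gauche 0.9; Ph(0°)/CH3(300°) gauche 1.2; Br(120°)/CHO(60°) gauche 0.8; SH(240°)/CH3(300°) gauche 0.7 → 3.6 kcal/mol.
CHO at 120° (eclipsed): Ph(0°)/CH3(0°) eclipsed 3.3; Br(120°)/CHO(120°) eclipsed 2.8; SH(240°)/H(240°) eclipsed 1.4 → 7.5 kcal/mol.
CHO at 180° (staggered): Ph(0°)/CH3(60°) gauche 1.2; Br(120°)/CHO(180°) gauche 0.8; Br(120°)/CH3(60°) gauche 0.9; SH(240°)/CHO(180°) gauche 0.9 → 3.8 kcal/mol.
CHO at 240° (eclipsed): Ph(0°)/H(0°) eclipsed 1.9; Br(120°)/CH3(120°) eclipsed 3.1; SH(240°)/CHO(240°) eclipsed 2.8 → 7.8 kcal/mol.
CHO at 300° (staggered): Ph(0°)/CHO(300°) gauche 0.9; Br(120°)/CH3(180°) gauche 0.9; SH(240°)/CHO(300°) gauche 0.9; SH(240°)/CH3(180°) gauche 0.7 → 3.4 kcal/mol.
The minimum (3.4 kcal/mol) occurs with CHO at 300°.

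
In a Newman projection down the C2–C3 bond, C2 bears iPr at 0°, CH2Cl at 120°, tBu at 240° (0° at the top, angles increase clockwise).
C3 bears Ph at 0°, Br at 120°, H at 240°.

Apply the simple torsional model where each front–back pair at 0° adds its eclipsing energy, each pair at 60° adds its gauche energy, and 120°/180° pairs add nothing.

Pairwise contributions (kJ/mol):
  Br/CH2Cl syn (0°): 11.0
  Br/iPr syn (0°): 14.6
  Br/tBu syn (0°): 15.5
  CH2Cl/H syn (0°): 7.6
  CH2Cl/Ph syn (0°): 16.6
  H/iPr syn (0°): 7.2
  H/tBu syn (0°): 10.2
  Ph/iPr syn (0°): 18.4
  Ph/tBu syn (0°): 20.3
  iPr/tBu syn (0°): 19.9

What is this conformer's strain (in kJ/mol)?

This conformer is eclipsed. iPr at 0° is eclipsed with Ph at 0° (18.4); CH2Cl at 120° is eclipsed with Br at 120° (11.0); tBu at 240° is eclipsed with H at 240° (10.2). Total 39.6 kJ/mol.

39.6 kJ/mol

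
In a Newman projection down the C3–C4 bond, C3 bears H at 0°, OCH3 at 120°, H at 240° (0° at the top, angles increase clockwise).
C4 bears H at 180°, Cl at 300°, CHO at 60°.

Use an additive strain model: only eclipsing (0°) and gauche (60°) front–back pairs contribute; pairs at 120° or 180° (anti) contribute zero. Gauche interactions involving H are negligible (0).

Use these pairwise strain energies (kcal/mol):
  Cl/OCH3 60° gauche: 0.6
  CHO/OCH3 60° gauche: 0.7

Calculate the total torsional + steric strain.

This conformer (staggered): OCH3(120°)/CHO(60°) gauche 0.7 → 0.7 kcal/mol.

0.7 kcal/mol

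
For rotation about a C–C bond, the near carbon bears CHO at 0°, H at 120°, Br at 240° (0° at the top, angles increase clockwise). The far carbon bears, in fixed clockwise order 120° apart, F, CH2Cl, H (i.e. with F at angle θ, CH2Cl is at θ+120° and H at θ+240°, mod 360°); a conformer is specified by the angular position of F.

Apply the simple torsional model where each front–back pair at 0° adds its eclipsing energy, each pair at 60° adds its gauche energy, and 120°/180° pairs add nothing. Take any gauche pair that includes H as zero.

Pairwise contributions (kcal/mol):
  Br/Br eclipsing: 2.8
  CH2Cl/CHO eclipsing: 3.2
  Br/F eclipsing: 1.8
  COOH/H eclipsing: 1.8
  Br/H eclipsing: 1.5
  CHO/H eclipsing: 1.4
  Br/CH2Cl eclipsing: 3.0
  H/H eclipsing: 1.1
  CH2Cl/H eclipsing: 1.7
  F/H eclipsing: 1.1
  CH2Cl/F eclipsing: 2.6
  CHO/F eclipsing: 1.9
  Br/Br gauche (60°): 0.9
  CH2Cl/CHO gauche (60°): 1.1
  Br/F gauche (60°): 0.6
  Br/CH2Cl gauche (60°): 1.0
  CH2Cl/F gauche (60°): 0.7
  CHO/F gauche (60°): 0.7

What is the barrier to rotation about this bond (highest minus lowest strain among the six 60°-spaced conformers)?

4.4 kcal/mol

F at 0° (eclipsed): CHO–F eclipsed, H–CH2Cl eclipsed, Br–H eclipsed; 1.9 + 1.7 + 1.5 = 5.1 kcal/mol.
F at 60° (staggered): CHO–F gauche, Br–CH2Cl gauche; 0.7 + 1.0 = 1.7 kcal/mol.
F at 120° (eclipsed): CHO–H eclipsed, H–F eclipsed, Br–CH2Cl eclipsed; 1.4 + 1.1 + 3.0 = 5.5 kcal/mol.
F at 180° (staggered): CHO–CH2Cl gauche, Br–F gauche, Br–CH2Cl gauche; 1.1 + 0.6 + 1.0 = 2.7 kcal/mol.
F at 240° (eclipsed): CHO–CH2Cl eclipsed, H–H eclipsed, Br–F eclipsed; 3.2 + 1.1 + 1.8 = 6.1 kcal/mol.
F at 300° (staggered): CHO–F gauche, CHO–CH2Cl gauche, Br–F gauche; 0.7 + 1.1 + 0.6 = 2.4 kcal/mol.
Max at 240° (6.1 kcal/mol), min at 60° (1.7 kcal/mol); barrier = 4.4 kcal/mol.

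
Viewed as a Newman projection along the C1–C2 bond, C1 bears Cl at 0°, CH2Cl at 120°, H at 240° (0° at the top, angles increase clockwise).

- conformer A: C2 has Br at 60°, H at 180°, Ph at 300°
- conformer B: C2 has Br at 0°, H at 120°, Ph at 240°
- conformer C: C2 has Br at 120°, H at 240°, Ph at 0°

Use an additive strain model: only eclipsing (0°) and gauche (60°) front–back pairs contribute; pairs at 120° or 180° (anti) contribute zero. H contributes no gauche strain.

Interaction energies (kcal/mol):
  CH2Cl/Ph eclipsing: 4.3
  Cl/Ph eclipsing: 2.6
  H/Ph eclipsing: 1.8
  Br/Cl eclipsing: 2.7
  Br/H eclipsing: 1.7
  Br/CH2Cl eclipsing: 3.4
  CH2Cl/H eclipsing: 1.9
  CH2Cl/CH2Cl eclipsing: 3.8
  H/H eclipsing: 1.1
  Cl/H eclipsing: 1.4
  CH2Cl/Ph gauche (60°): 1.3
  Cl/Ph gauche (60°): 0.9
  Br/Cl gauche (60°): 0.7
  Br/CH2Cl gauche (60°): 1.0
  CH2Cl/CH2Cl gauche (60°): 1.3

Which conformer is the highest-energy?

A (staggered): Cl–Br gauche, Cl–Ph gauche, CH2Cl–Br gauche; 0.7 + 0.9 + 1.0 = 2.6 kcal/mol.
B (eclipsed): Cl–Br eclipsed, CH2Cl–H eclipsed, H–Ph eclipsed; 2.7 + 1.9 + 1.8 = 6.4 kcal/mol.
C (eclipsed): Cl–Ph eclipsed, CH2Cl–Br eclipsed, H–H eclipsed; 2.6 + 3.4 + 1.1 = 7.1 kcal/mol.
C has the highest total (7.1 kcal/mol).

C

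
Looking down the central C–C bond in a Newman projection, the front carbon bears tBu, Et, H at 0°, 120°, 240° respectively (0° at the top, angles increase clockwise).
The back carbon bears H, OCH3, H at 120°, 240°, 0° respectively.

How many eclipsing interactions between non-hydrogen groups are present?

0

Every eclipsing pair involves H, so the count is 0.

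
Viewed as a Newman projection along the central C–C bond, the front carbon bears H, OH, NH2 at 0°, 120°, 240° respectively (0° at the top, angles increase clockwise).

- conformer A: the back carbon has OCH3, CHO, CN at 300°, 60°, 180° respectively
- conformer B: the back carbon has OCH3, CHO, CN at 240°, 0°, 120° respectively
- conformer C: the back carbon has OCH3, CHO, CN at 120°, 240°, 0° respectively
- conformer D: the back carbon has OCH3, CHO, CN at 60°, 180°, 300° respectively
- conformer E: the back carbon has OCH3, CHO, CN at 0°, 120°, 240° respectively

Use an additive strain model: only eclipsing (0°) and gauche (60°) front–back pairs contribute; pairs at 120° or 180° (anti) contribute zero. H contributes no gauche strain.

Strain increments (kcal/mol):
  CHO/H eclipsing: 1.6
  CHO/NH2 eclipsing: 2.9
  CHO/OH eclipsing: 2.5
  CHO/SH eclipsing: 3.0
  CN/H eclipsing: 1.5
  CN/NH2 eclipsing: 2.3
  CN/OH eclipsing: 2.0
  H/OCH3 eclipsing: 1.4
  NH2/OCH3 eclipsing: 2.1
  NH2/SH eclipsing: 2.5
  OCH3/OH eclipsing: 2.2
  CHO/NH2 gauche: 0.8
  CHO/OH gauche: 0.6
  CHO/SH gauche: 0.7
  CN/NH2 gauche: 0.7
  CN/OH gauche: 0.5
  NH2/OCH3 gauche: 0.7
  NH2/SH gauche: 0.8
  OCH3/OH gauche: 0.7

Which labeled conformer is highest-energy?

C

A (staggered): OH–CHO gauche, OH–CN gauche, NH2–OCH3 gauche, NH2–CN gauche; 0.6 + 0.5 + 0.7 + 0.7 = 2.5 kcal/mol.
B (eclipsed): H–CHO eclipsed, OH–CN eclipsed, NH2–OCH3 eclipsed; 1.6 + 2.0 + 2.1 = 5.7 kcal/mol.
C (eclipsed): H–CN eclipsed, OH–OCH3 eclipsed, NH2–CHO eclipsed; 1.5 + 2.2 + 2.9 = 6.6 kcal/mol.
D (staggered): OH–OCH3 gauche, OH–CHO gauche, NH2–CHO gauche, NH2–CN gauche; 0.7 + 0.6 + 0.8 + 0.7 = 2.8 kcal/mol.
E (eclipsed): H–OCH3 eclipsed, OH–CHO eclipsed, NH2–CN eclipsed; 1.4 + 2.5 + 2.3 = 6.2 kcal/mol.
C has the highest total (6.6 kcal/mol).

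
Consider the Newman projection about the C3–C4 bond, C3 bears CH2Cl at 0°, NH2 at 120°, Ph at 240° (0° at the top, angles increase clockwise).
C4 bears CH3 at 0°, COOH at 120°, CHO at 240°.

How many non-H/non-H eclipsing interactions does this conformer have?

Non-H eclipsing pairs: CH2Cl(0°)/CH3(0°); NH2(120°)/COOH(120°); Ph(240°)/CHO(240°) — 3 interactions.

3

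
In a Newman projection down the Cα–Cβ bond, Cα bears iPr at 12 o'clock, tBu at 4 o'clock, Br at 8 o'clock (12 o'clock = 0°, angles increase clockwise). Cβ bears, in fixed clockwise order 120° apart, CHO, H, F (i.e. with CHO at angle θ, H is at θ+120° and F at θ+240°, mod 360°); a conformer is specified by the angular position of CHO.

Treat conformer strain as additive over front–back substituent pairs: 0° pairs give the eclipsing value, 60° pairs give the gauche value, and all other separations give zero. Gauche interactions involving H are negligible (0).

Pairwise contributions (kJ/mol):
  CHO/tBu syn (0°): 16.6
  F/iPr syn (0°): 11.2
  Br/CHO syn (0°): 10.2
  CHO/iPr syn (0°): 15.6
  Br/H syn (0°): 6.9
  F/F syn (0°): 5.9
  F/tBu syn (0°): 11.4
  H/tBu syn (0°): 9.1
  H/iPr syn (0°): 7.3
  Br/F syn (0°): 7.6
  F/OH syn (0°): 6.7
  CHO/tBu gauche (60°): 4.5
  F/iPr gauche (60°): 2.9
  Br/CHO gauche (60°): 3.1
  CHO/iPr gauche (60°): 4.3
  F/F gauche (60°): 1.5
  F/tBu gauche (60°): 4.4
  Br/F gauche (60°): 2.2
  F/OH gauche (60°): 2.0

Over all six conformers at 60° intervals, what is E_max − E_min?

CHO at 0° is eclipsed. iPr at 0° is eclipsed with CHO at 0° (15.6); tBu at 120° is eclipsed with H at 120° (9.1); Br at 240° is eclipsed with F at 240° (7.6). Total 32.3 kJ/mol.
CHO at 60° is staggered. iPr at 0° is gauche with CHO at 60° (4.3); iPr at 0° is gauche with F at 300° (2.9); tBu at 120° is gauche with CHO at 60° (4.5); Br at 240° is gauche with F at 300° (2.2). Total 13.9 kJ/mol.
CHO at 120° is eclipsed. iPr at 0° is eclipsed with F at 0° (11.2); tBu at 120° is eclipsed with CHO at 120° (16.6); Br at 240° is eclipsed with H at 240° (6.9). Total 34.7 kJ/mol.
CHO at 180° is staggered. iPr at 0° is gauche with F at 60° (2.9); tBu at 120° is gauche with CHO at 180° (4.5); tBu at 120° is gauche with F at 60° (4.4); Br at 240° is gauche with CHO at 180° (3.1). Total 14.9 kJ/mol.
CHO at 240° is eclipsed. iPr at 0° is eclipsed with H at 0° (7.3); tBu at 120° is eclipsed with F at 120° (11.4); Br at 240° is eclipsed with CHO at 240° (10.2). Total 28.9 kJ/mol.
CHO at 300° is staggered. iPr at 0° is gauche with CHO at 300° (4.3); tBu at 120° is gauche with F at 180° (4.4); Br at 240° is gauche with CHO at 300° (3.1); Br at 240° is gauche with F at 180° (2.2). Total 14.0 kJ/mol.
Max at 120° (34.7 kJ/mol), min at 60° (13.9 kJ/mol); barrier = 20.8 kJ/mol.

20.8 kJ/mol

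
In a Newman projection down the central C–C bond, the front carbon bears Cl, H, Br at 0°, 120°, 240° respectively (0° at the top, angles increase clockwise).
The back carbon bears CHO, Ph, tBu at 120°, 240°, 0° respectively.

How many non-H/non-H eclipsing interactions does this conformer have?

Non-H eclipsing pairs: Cl(0°)/tBu(0°); Br(240°)/Ph(240°) — 2 interactions.

2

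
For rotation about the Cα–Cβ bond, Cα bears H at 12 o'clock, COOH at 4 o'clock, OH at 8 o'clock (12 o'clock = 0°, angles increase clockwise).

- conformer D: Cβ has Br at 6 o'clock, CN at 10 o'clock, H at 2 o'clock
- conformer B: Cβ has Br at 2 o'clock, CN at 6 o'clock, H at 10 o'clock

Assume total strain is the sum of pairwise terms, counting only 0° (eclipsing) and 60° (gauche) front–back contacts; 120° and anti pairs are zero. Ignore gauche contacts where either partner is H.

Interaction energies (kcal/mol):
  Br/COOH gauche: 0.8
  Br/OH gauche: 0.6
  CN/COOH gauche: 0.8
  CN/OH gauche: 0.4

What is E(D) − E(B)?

-0.2 kcal/mol

D (staggered): COOH(120°)/Br(180°) gauche 0.8; OH(240°)/Br(180°) gauche 0.6; OH(240°)/CN(300°) gauche 0.4 → 1.8 kcal/mol.
B (staggered): COOH(120°)/Br(60°) gauche 0.8; COOH(120°)/CN(180°) gauche 0.8; OH(240°)/CN(180°) gauche 0.4 → 2.0 kcal/mol.
E(D) − E(B) = 1.8 − 2.0 = -0.2 kcal/mol.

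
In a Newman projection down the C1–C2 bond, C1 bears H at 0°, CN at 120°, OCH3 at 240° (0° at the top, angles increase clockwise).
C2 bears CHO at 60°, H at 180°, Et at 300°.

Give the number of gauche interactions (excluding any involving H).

2

Non-H gauche pairs: CN(120°)/CHO(60°); OCH3(240°)/Et(300°) — 2 interactions.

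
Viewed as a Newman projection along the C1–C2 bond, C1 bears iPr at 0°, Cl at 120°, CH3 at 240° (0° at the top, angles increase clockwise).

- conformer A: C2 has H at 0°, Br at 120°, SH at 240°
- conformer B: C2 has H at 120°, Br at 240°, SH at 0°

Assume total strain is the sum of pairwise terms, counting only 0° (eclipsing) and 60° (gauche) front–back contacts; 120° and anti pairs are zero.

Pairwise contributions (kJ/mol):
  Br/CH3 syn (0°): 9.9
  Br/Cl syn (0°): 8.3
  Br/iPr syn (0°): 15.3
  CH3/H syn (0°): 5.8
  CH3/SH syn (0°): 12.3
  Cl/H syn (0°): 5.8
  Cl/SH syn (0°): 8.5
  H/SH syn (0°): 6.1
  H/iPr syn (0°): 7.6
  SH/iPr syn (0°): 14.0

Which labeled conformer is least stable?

B

A (eclipsed): iPr(0°)/H(0°) eclipsed 7.6; Cl(120°)/Br(120°) eclipsed 8.3; CH3(240°)/SH(240°) eclipsed 12.3 → 28.2 kJ/mol.
B (eclipsed): iPr(0°)/SH(0°) eclipsed 14.0; Cl(120°)/H(120°) eclipsed 5.8; CH3(240°)/Br(240°) eclipsed 9.9 → 29.7 kJ/mol.
B has the highest total (29.7 kJ/mol).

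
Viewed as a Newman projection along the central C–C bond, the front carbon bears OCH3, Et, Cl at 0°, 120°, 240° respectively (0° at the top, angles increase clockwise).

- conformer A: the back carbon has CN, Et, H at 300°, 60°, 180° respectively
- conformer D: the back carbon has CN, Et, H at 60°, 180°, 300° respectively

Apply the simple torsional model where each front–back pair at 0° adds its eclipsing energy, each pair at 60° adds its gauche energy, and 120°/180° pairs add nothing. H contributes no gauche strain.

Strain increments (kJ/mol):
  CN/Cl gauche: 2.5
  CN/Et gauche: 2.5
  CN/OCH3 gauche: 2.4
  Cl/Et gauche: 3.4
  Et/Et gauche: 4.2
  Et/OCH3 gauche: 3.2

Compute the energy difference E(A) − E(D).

-0.2 kJ/mol

A (staggered): OCH3–CN gauche, OCH3–Et gauche, Et–Et gauche, Cl–CN gauche; 2.4 + 3.2 + 4.2 + 2.5 = 12.3 kJ/mol.
D (staggered): OCH3–CN gauche, Et–CN gauche, Et–Et gauche, Cl–Et gauche; 2.4 + 2.5 + 4.2 + 3.4 = 12.5 kJ/mol.
E(A) − E(D) = 12.3 − 12.5 = -0.2 kJ/mol.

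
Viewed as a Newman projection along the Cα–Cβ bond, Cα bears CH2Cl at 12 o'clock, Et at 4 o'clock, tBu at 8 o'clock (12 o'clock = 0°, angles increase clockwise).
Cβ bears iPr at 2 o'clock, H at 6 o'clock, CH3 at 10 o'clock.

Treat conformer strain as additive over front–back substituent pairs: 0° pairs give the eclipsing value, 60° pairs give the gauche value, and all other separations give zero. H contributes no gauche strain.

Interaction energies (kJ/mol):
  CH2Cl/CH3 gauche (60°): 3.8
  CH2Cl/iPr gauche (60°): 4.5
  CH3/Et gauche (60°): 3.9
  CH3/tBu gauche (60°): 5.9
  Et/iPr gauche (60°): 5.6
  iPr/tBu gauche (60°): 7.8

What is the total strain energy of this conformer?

19.8 kJ/mol

This conformer (staggered): CH2Cl(0°)/iPr(60°) gauche 4.5; CH2Cl(0°)/CH3(300°) gauche 3.8; Et(120°)/iPr(60°) gauche 5.6; tBu(240°)/CH3(300°) gauche 5.9 → 19.8 kJ/mol.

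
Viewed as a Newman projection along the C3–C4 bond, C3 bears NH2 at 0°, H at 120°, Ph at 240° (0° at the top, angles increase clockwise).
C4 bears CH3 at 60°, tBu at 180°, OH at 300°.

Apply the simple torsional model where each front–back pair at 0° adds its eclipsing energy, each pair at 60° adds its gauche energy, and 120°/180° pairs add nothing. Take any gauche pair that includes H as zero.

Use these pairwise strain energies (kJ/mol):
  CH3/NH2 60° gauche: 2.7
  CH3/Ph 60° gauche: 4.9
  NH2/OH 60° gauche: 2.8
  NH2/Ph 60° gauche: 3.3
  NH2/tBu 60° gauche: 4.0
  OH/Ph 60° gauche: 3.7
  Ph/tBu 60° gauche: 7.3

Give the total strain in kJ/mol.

This conformer (staggered): NH2(0°)/CH3(60°) gauche 2.7; NH2(0°)/OH(300°) gauche 2.8; Ph(240°)/tBu(180°) gauche 7.3; Ph(240°)/OH(300°) gauche 3.7 → 16.5 kJ/mol.

16.5 kJ/mol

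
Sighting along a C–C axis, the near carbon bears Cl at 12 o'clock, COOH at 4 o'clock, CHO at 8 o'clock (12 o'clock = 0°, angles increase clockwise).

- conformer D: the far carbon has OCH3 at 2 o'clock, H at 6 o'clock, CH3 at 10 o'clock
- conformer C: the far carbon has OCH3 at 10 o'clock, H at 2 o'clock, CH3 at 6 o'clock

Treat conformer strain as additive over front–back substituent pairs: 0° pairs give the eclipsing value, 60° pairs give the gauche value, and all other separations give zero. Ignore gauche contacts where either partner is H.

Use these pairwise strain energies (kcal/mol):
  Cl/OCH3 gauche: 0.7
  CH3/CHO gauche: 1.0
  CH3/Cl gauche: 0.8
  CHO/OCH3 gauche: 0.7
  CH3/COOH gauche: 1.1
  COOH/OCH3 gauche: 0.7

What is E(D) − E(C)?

-0.3 kcal/mol

D is staggered. Cl at 0° is gauche with OCH3 at 60° (0.7); Cl at 0° is gauche with CH3 at 300° (0.8); COOH at 120° is gauche with OCH3 at 60° (0.7); CHO at 240° is gauche with CH3 at 300° (1.0). Total 3.2 kcal/mol.
C is staggered. Cl at 0° is gauche with OCH3 at 300° (0.7); COOH at 120° is gauche with CH3 at 180° (1.1); CHO at 240° is gauche with OCH3 at 300° (0.7); CHO at 240° is gauche with CH3 at 180° (1.0). Total 3.5 kcal/mol.
E(D) − E(C) = 3.2 − 3.5 = -0.3 kcal/mol.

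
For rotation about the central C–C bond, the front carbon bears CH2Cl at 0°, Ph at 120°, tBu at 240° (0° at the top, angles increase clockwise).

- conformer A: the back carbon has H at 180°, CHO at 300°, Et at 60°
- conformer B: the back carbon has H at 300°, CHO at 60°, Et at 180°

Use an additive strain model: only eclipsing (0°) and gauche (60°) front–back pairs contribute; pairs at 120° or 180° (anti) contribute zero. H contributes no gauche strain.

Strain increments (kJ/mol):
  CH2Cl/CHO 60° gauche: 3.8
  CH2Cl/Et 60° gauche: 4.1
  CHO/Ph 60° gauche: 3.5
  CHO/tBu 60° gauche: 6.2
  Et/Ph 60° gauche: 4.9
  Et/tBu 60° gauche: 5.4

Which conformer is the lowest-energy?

A (staggered): CH2Cl(0°)/CHO(300°) gauche 3.8; CH2Cl(0°)/Et(60°) gauche 4.1; Ph(120°)/Et(60°) gauche 4.9; tBu(240°)/CHO(300°) gauche 6.2 → 19.0 kJ/mol.
B (staggered): CH2Cl(0°)/CHO(60°) gauche 3.8; Ph(120°)/CHO(60°) gauche 3.5; Ph(120°)/Et(180°) gauche 4.9; tBu(240°)/Et(180°) gauche 5.4 → 17.6 kJ/mol.
B has the lowest total (17.6 kJ/mol).

B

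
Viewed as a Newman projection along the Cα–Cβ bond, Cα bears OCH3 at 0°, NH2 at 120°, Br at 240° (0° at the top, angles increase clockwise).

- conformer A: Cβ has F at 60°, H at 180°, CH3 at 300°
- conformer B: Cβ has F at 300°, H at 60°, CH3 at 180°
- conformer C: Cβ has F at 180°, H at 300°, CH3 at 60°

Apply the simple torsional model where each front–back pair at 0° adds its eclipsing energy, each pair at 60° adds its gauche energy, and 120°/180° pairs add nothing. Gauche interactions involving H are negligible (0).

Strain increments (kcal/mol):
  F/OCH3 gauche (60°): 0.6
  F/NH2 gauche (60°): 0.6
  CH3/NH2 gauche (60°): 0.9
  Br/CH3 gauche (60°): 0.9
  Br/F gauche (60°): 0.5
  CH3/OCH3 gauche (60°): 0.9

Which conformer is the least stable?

A

A is staggered. OCH3 at 0° is gauche with F at 60° (0.6); OCH3 at 0° is gauche with CH3 at 300° (0.9); NH2 at 120° is gauche with F at 60° (0.6); Br at 240° is gauche with CH3 at 300° (0.9). Total 3.0 kcal/mol.
B is staggered. OCH3 at 0° is gauche with F at 300° (0.6); NH2 at 120° is gauche with CH3 at 180° (0.9); Br at 240° is gauche with F at 300° (0.5); Br at 240° is gauche with CH3 at 180° (0.9). Total 2.9 kcal/mol.
C is staggered. OCH3 at 0° is gauche with CH3 at 60° (0.9); NH2 at 120° is gauche with F at 180° (0.6); NH2 at 120° is gauche with CH3 at 60° (0.9); Br at 240° is gauche with F at 180° (0.5). Total 2.9 kcal/mol.
A has the highest total (3.0 kcal/mol).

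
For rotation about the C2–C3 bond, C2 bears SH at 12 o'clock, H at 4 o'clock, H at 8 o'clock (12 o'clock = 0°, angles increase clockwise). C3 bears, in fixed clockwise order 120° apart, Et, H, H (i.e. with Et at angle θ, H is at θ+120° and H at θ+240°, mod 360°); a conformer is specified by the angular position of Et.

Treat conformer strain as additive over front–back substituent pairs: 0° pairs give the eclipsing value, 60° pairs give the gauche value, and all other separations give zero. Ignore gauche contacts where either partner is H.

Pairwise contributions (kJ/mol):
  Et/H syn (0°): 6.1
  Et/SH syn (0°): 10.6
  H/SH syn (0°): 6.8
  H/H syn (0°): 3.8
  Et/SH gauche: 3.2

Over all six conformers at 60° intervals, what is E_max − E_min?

Et at 0° is eclipsed. SH at 0° is eclipsed with Et at 0° (10.6); H at 120° is eclipsed with H at 120° (3.8); H at 240° is eclipsed with H at 240° (3.8). Total 18.2 kJ/mol.
Et at 60° is staggered. SH at 0° is gauche with Et at 60° (3.2). Total 3.2 kJ/mol.
Et at 120° is eclipsed. SH at 0° is eclipsed with H at 0° (6.8); H at 120° is eclipsed with Et at 120° (6.1); H at 240° is eclipsed with H at 240° (3.8). Total 16.7 kJ/mol.
Et at 180° (staggered): no non-H gauche contacts → 0.0 kJ/mol.
Et at 240° is eclipsed. SH at 0° is eclipsed with H at 0° (6.8); H at 120° is eclipsed with H at 120° (3.8); H at 240° is eclipsed with Et at 240° (6.1). Total 16.7 kJ/mol.
Et at 300° is staggered. SH at 0° is gauche with Et at 300° (3.2). Total 3.2 kJ/mol.
Max at 0° (18.2 kJ/mol), min at 180° (0.0 kJ/mol); barrier = 18.2 kJ/mol.

18.2 kJ/mol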